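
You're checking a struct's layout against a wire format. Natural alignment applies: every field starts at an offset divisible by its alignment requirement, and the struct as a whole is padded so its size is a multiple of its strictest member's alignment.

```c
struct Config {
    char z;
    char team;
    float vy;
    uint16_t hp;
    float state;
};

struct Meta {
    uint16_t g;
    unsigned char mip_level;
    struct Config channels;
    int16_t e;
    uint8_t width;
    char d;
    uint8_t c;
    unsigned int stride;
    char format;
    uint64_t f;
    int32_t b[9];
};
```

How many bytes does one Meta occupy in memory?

88

Config: 0..1  z  (1B, 1-aligned); 1..2  team  (1B, 1-aligned); 2..4  -- padding (2B); 4..8  vy  (4B, 4-aligned); 8..10  hp  (2B, 2-aligned); 10..12  -- padding (2B); 12..16  state  (4B, 4-aligned); sizeof = 16, alignof = 4
0..2  g  (2B, 2-aligned)
2..3  mip_level  (1B, 1-aligned)
3..4  -- padding (1B)
4..20  channels  (16B, 4-aligned)
20..22  e  (2B, 2-aligned)
22..23  width  (1B, 1-aligned)
23..24  d  (1B, 1-aligned)
24..25  c  (1B, 1-aligned)
25..28  -- padding (3B)
28..32  stride  (4B, 4-aligned)
32..33  format  (1B, 1-aligned)
33..40  -- padding (7B)
40..48  f  (8B, 8-aligned)
48..84  b  (36B, 4-aligned)
84..88  -- tail padding (4B)
sizeof = 88, alignof = 8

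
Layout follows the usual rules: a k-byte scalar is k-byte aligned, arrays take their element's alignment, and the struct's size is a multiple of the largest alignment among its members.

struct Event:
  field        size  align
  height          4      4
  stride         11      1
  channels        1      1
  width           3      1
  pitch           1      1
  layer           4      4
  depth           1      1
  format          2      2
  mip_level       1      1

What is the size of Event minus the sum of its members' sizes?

4

0..4  height  (4B, 4-aligned)
4..15  stride  (11B, 1-aligned)
15..16  channels  (1B, 1-aligned)
16..19  width  (3B, 1-aligned)
19..20  pitch  (1B, 1-aligned)
20..24  layer  (4B, 4-aligned)
24..25  depth  (1B, 1-aligned)
25..26  -- padding (1B)
26..28  format  (2B, 2-aligned)
28..29  mip_level  (1B, 1-aligned)
29..32  -- tail padding (3B)
sizeof = 32, alignof = 4
data bytes 28, size 32 → padding 4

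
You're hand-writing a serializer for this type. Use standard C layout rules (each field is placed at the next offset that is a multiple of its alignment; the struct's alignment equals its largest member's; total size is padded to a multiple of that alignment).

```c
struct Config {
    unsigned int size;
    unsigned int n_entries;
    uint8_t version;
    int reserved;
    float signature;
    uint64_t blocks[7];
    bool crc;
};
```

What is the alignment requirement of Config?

8

member alignments: size=4, n_entries=4, version=1, reserved=4, signature=4, blocks=8, crc=1
max = 8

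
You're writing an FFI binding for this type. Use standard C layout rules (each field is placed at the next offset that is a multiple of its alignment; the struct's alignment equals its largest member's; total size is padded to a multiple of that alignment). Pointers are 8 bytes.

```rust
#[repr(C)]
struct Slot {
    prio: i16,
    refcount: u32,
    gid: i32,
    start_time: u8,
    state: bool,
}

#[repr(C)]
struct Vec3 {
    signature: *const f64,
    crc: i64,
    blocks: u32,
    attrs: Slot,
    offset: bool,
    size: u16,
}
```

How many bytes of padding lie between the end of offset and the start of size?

1

Slot: @0: prio [2B, align 2] → 2; +2 pad (align 4); @4: refcount [4B, align 4] → 8; @8: gid [4B, align 4] → 12; @12: start_time [1B, align 1] → 13; @13: state [1B, align 1] → 14; +2 tail pad (align 4); size 16, align 4
@0: signature [8B, align 8] → 8
@8: crc [8B, align 8] → 16
@16: blocks [4B, align 4] → 20
@20: attrs [16B, align 4] → 36
@36: offset [1B, align 1] → 37
+1 pad (align 2)
@38: size [2B, align 2] → 40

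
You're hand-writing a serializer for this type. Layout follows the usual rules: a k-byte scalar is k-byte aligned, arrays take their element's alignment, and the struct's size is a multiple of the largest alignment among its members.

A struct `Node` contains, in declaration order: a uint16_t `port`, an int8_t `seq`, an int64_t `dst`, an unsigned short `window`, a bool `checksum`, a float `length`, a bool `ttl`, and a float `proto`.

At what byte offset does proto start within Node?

28

0..2  port  (2B, 2-aligned)
2..3  seq  (1B, 1-aligned)
3..8  -- padding (5B)
8..16  dst  (8B, 8-aligned)
16..18  window  (2B, 2-aligned)
18..19  checksum  (1B, 1-aligned)
19..20  -- padding (1B)
20..24  length  (4B, 4-aligned)
24..25  ttl  (1B, 1-aligned)
25..28  -- padding (3B)
28..32  proto  (4B, 4-aligned)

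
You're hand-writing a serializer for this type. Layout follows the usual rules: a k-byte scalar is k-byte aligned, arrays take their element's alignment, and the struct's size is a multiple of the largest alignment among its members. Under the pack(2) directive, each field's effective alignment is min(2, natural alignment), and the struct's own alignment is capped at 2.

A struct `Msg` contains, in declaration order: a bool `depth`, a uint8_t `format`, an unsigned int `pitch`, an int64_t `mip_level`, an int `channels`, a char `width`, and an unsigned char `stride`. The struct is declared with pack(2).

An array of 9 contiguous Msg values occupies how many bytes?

depth at 0 (size 1, align 1) → ends 1
format at 1 (size 1, align 1) → ends 2
pitch at 2 (size 4, align 2) → ends 6
mip_level at 6 (size 8, align 2) → ends 14
channels at 14 (size 4, align 2) → ends 18
width at 18 (size 1, align 1) → ends 19
stride at 19 (size 1, align 1) → ends 20
total 20 bytes, alignment 2
array of 9: 9 × 20 = 180

180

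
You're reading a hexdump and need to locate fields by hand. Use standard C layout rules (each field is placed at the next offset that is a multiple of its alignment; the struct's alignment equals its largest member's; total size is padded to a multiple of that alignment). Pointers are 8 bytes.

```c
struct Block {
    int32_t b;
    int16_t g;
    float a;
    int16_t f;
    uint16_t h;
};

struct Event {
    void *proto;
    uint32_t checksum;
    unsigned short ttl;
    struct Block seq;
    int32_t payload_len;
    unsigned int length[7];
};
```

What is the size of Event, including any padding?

64 bytes

Block: 0..4  b  (4B, 4-aligned); 4..6  g  (2B, 2-aligned); 6..8  -- padding (2B); 8..12  a  (4B, 4-aligned); 12..14  f  (2B, 2-aligned); 14..16  h  (2B, 2-aligned); sizeof = 16, alignof = 4
0..8  proto  (8B, 8-aligned)
8..12  checksum  (4B, 4-aligned)
12..14  ttl  (2B, 2-aligned)
14..16  -- padding (2B)
16..32  seq  (16B, 4-aligned)
32..36  payload_len  (4B, 4-aligned)
36..64  length  (28B, 4-aligned)
sizeof = 64, alignof = 8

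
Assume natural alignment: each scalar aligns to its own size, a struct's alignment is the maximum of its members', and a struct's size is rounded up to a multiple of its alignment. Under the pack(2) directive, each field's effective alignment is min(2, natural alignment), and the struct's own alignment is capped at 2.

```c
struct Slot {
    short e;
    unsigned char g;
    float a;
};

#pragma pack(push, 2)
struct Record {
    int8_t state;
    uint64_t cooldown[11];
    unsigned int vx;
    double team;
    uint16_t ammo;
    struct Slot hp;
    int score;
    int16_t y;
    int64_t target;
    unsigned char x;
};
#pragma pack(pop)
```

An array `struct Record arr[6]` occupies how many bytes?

Slot: @0: e [2B, align 2] → 2; @2: g [1B, align 1] → 3; +1 pad (align 4); @4: a [4B, align 4] → 8; size 8, align 4
@0: state [1B, align 1] → 1
+1 pad (align 2)
@2: cooldown [88B, align 2] → 90
@90: vx [4B, align 2] → 94
@94: team [8B, align 2] → 102
@102: ammo [2B, align 2] → 104
@104: hp [8B, align 2] → 112
@112: score [4B, align 2] → 116
@116: y [2B, align 2] → 118
@118: target [8B, align 2] → 126
@126: x [1B, align 1] → 127
+1 tail pad (align 2)
size 128, align 2
array of 6: 6 × 128 = 768

768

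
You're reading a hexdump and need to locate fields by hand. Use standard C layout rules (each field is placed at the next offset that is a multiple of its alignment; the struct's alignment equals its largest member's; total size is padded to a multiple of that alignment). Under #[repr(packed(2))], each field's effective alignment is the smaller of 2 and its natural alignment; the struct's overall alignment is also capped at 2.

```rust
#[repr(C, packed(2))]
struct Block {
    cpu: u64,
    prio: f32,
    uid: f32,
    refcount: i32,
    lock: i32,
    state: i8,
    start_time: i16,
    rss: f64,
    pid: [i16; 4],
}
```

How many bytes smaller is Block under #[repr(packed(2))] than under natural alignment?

4

natural layout:
  0..8  cpu  (8B, 8-aligned)
  8..12  prio  (4B, 4-aligned)
  12..16  uid  (4B, 4-aligned)
  16..20  refcount  (4B, 4-aligned)
  20..24  lock  (4B, 4-aligned)
  24..25  state  (1B, 1-aligned)
  25..26  -- padding (1B)
  26..28  start_time  (2B, 2-aligned)
  28..32  -- padding (4B)
  32..40  rss  (8B, 8-aligned)
  40..48  pid  (8B, 2-aligned)
  sizeof = 48, alignof = 8
packed(2) layout:
  0..8  cpu  (8B, 2-aligned)
  8..12  prio  (4B, 2-aligned)
  12..16  uid  (4B, 2-aligned)
  16..20  refcount  (4B, 2-aligned)
  20..24  lock  (4B, 2-aligned)
  24..25  state  (1B, 1-aligned)
  25..26  -- padding (1B)
  26..28  start_time  (2B, 2-aligned)
  28..36  rss  (8B, 2-aligned)
  36..44  pid  (8B, 2-aligned)
  sizeof = 44, alignof = 2
48 − 44 = 4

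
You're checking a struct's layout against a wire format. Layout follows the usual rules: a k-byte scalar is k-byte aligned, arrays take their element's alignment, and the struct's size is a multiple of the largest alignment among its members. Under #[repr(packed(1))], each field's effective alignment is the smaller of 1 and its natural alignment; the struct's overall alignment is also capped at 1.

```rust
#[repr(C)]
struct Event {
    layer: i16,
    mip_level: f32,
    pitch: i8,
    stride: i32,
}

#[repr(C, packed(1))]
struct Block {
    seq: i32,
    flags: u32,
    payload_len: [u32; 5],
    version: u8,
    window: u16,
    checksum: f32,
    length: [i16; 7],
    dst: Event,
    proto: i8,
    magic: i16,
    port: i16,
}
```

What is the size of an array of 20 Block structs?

1400

Event: @0: layer [2B, align 2] → 2; +2 pad (align 4); @4: mip_level [4B, align 4] → 8; @8: pitch [1B, align 1] → 9; +3 pad (align 4); @12: stride [4B, align 4] → 16; size 16, align 4
@0: seq [4B, align 1] → 4
@4: flags [4B, align 1] → 8
@8: payload_len [20B, align 1] → 28
@28: version [1B, align 1] → 29
@29: window [2B, align 1] → 31
@31: checksum [4B, align 1] → 35
@35: length [14B, align 1] → 49
@49: dst [16B, align 1] → 65
@65: proto [1B, align 1] → 66
@66: magic [2B, align 1] → 68
@68: port [2B, align 1] → 70
size 70, align 1
array of 20: 20 × 70 = 1400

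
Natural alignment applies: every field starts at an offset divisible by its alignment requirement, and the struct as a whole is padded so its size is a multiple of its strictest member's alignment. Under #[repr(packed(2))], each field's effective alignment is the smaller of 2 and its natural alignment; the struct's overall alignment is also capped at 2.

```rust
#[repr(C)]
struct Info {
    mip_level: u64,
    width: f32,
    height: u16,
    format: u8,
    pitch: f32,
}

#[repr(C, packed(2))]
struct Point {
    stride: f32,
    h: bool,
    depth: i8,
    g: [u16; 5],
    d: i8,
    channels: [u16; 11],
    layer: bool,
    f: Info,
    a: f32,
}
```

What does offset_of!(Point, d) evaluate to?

16

Info: mip_level at 0 (size 8, align 8) → ends 8; width at 8 (size 4, align 4) → ends 12; height at 12 (size 2, align 2) → ends 14; format at 14 (size 1, align 1) → ends 15; pad 1 to align 4 for pitch; pitch at 16 (size 4, align 4) → ends 20; tail pad 4 to reach multiple of 8; total 24 bytes, alignment 8
stride at 0 (size 4, align 2) → ends 4
h at 4 (size 1, align 1) → ends 5
depth at 5 (size 1, align 1) → ends 6
g at 6 (size 10, align 2) → ends 16
d at 16 (size 1, align 1) → ends 17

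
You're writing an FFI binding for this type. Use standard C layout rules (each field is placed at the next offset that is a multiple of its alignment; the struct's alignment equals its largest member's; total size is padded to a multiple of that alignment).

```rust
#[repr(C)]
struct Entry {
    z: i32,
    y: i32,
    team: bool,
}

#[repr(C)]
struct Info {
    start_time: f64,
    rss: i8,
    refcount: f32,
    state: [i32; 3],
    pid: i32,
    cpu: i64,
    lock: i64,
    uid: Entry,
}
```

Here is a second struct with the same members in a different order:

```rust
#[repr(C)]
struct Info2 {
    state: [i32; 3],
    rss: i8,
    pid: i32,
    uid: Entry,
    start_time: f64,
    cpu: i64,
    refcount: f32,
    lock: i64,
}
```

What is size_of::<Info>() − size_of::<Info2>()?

Entry: 0..4  z  (4B, 4-aligned); 4..8  y  (4B, 4-aligned); 8..9  team  (1B, 1-aligned); 9..12  -- tail padding (3B); sizeof = 12, alignof = 4
0..8  start_time  (8B, 8-aligned)
8..9  rss  (1B, 1-aligned)
9..12  -- padding (3B)
12..16  refcount  (4B, 4-aligned)
16..28  state  (12B, 4-aligned)
28..32  pid  (4B, 4-aligned)
32..40  cpu  (8B, 8-aligned)
40..48  lock  (8B, 8-aligned)
48..60  uid  (12B, 4-aligned)
60..64  -- tail padding (4B)
sizeof = 64, alignof = 8
— Info2 —
0..12  state  (12B, 4-aligned)
12..13  rss  (1B, 1-aligned)
13..16  -- padding (3B)
16..20  pid  (4B, 4-aligned)
20..32  uid  (12B, 4-aligned)
32..40  start_time  (8B, 8-aligned)
40..48  cpu  (8B, 8-aligned)
48..52  refcount  (4B, 4-aligned)
52..56  -- padding (4B)
56..64  lock  (8B, 8-aligned)
sizeof = 64, alignof = 8
64 − 64 = 0

0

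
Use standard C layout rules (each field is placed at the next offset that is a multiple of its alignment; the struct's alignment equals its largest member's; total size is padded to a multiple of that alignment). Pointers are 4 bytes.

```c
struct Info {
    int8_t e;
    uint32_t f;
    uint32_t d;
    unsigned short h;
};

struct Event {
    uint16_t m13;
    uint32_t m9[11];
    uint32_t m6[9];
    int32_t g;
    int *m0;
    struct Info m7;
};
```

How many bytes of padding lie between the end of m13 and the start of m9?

Info: 0..1  e  (1B, 1-aligned); 1..4  -- padding (3B); 4..8  f  (4B, 4-aligned); 8..12  d  (4B, 4-aligned); 12..14  h  (2B, 2-aligned); 14..16  -- tail padding (2B); sizeof = 16, alignof = 4
0..2  m13  (2B, 2-aligned)
2..4  -- padding (2B)
4..48  m9  (44B, 4-aligned)

2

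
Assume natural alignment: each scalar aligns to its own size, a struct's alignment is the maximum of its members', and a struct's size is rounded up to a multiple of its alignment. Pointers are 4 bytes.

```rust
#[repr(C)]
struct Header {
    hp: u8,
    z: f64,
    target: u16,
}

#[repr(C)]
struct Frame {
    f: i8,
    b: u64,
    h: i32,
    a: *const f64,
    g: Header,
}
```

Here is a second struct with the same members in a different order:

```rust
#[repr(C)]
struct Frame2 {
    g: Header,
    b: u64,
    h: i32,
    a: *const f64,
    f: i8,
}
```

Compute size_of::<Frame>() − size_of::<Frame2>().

Header: hp at 0 (size 1, align 1) → ends 1; pad 7 to align 8 for z; z at 8 (size 8, align 8) → ends 16; target at 16 (size 2, align 2) → ends 18; tail pad 6 to reach multiple of 8; total 24 bytes, alignment 8
f at 0 (size 1, align 1) → ends 1
pad 7 to align 8 for b
b at 8 (size 8, align 8) → ends 16
h at 16 (size 4, align 4) → ends 20
a at 20 (size 4, align 4) → ends 24
g at 24 (size 24, align 8) → ends 48
total 48 bytes, alignment 8
— Frame2 —
g at 0 (size 24, align 8) → ends 24
b at 24 (size 8, align 8) → ends 32
h at 32 (size 4, align 4) → ends 36
a at 36 (size 4, align 4) → ends 40
f at 40 (size 1, align 1) → ends 41
tail pad 7 to reach multiple of 8
total 48 bytes, alignment 8
48 − 48 = 0

0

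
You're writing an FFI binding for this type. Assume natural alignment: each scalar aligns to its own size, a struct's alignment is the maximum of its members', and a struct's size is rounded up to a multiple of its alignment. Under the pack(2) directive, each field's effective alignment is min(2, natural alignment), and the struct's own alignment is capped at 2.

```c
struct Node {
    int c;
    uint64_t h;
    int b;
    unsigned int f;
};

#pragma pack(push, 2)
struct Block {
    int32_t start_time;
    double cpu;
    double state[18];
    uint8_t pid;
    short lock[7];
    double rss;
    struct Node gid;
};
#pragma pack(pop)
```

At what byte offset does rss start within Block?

Node: c at 0 (size 4, align 4) → ends 4; pad 4 to align 8 for h; h at 8 (size 8, align 8) → ends 16; b at 16 (size 4, align 4) → ends 20; f at 20 (size 4, align 4) → ends 24; total 24 bytes, alignment 8
start_time at 0 (size 4, align 2) → ends 4
cpu at 4 (size 8, align 2) → ends 12
state at 12 (size 144, align 2) → ends 156
pid at 156 (size 1, align 1) → ends 157
pad 1 to align 2 for lock
lock at 158 (size 14, align 2) → ends 172
rss at 172 (size 8, align 2) → ends 180

172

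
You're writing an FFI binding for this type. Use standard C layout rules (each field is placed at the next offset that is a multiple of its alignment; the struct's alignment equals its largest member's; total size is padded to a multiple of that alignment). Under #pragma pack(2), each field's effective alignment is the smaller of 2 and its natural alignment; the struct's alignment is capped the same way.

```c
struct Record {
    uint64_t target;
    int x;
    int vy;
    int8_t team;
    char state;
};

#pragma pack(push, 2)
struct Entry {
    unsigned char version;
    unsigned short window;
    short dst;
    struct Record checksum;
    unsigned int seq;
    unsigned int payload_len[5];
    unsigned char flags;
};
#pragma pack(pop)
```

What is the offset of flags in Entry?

Record: @0: target [8B, align 8] → 8; @8: x [4B, align 4] → 12; @12: vy [4B, align 4] → 16; @16: team [1B, align 1] → 17; @17: state [1B, align 1] → 18; +6 tail pad (align 8); size 24, align 8
@0: version [1B, align 1] → 1
+1 pad (align 2)
@2: window [2B, align 2] → 4
@4: dst [2B, align 2] → 6
@6: checksum [24B, align 2] → 30
@30: seq [4B, align 2] → 34
@34: payload_len [20B, align 2] → 54
@54: flags [1B, align 1] → 55

54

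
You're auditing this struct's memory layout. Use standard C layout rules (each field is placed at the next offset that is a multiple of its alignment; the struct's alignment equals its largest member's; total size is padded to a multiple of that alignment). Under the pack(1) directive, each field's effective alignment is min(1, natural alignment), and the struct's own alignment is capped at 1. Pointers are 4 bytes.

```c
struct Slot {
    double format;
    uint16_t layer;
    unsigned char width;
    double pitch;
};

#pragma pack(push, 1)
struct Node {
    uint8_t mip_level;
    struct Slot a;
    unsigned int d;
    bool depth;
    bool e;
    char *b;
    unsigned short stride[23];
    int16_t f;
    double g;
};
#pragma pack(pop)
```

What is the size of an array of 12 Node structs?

Slot: @0: format [8B, align 8] → 8; @8: layer [2B, align 2] → 10; @10: width [1B, align 1] → 11; +5 pad (align 8); @16: pitch [8B, align 8] → 24; size 24, align 8
@0: mip_level [1B, align 1] → 1
@1: a [24B, align 1] → 25
@25: d [4B, align 1] → 29
@29: depth [1B, align 1] → 30
@30: e [1B, align 1] → 31
@31: b [4B, align 1] → 35
@35: stride [46B, align 1] → 81
@81: f [2B, align 1] → 83
@83: g [8B, align 1] → 91
size 91, align 1
array of 12: 12 × 91 = 1092

1092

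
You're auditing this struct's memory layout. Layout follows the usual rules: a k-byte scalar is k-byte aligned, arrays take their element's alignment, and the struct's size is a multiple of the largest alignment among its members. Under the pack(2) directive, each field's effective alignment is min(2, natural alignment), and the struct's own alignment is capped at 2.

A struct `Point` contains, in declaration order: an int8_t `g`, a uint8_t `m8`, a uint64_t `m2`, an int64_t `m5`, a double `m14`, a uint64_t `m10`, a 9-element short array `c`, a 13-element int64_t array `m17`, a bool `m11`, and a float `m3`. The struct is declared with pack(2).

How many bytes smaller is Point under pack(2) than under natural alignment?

natural layout:
  0..1  g  (1B, 1-aligned)
  1..2  m8  (1B, 1-aligned)
  2..8  -- padding (6B)
  8..16  m2  (8B, 8-aligned)
  16..24  m5  (8B, 8-aligned)
  24..32  m14  (8B, 8-aligned)
  32..40  m10  (8B, 8-aligned)
  40..58  c  (18B, 2-aligned)
  58..64  -- padding (6B)
  64..168  m17  (104B, 8-aligned)
  168..169  m11  (1B, 1-aligned)
  169..172  -- padding (3B)
  172..176  m3  (4B, 4-aligned)
  sizeof = 176, alignof = 8
packed(2) layout:
  0..1  g  (1B, 1-aligned)
  1..2  m8  (1B, 1-aligned)
  2..10  m2  (8B, 2-aligned)
  10..18  m5  (8B, 2-aligned)
  18..26  m14  (8B, 2-aligned)
  26..34  m10  (8B, 2-aligned)
  34..52  c  (18B, 2-aligned)
  52..156  m17  (104B, 2-aligned)
  156..157  m11  (1B, 1-aligned)
  157..158  -- padding (1B)
  158..162  m3  (4B, 2-aligned)
  sizeof = 162, alignof = 2
176 − 162 = 14

14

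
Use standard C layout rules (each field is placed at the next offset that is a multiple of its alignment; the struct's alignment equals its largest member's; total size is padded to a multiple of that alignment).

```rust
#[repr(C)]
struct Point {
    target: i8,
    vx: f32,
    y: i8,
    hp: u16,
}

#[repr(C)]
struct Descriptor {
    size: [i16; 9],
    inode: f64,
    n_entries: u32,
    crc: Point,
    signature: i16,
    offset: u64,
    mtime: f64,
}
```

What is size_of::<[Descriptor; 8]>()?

576

Point: target at 0 (size 1, align 1) → ends 1; pad 3 to align 4 for vx; vx at 4 (size 4, align 4) → ends 8; y at 8 (size 1, align 1) → ends 9; pad 1 to align 2 for hp; hp at 10 (size 2, align 2) → ends 12; total 12 bytes, alignment 4
size at 0 (size 18, align 2) → ends 18
pad 6 to align 8 for inode
inode at 24 (size 8, align 8) → ends 32
n_entries at 32 (size 4, align 4) → ends 36
crc at 36 (size 12, align 4) → ends 48
signature at 48 (size 2, align 2) → ends 50
pad 6 to align 8 for offset
offset at 56 (size 8, align 8) → ends 64
mtime at 64 (size 8, align 8) → ends 72
total 72 bytes, alignment 8
array of 8: 8 × 72 = 576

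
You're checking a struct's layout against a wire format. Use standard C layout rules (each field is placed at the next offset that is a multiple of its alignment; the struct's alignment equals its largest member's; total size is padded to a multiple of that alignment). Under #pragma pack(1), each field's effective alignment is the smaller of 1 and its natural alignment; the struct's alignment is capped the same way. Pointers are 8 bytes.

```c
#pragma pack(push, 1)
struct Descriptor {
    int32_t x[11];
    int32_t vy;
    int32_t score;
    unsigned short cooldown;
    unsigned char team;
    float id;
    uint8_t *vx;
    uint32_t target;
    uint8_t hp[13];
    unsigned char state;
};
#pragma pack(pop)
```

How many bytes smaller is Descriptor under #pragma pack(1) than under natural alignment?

11

natural layout:
  x at 0 (size 44, align 4) → ends 44
  vy at 44 (size 4, align 4) → ends 48
  score at 48 (size 4, align 4) → ends 52
  cooldown at 52 (size 2, align 2) → ends 54
  team at 54 (size 1, align 1) → ends 55
  pad 1 to align 4 for id
  id at 56 (size 4, align 4) → ends 60
  pad 4 to align 8 for vx
  vx at 64 (size 8, align 8) → ends 72
  target at 72 (size 4, align 4) → ends 76
  hp at 76 (size 13, align 1) → ends 89
  state at 89 (size 1, align 1) → ends 90
  tail pad 6 to reach multiple of 8
  total 96 bytes, alignment 8
packed(1) layout:
  x at 0 (size 44, align 1) → ends 44
  vy at 44 (size 4, align 1) → ends 48
  score at 48 (size 4, align 1) → ends 52
  cooldown at 52 (size 2, align 1) → ends 54
  team at 54 (size 1, align 1) → ends 55
  id at 55 (size 4, align 1) → ends 59
  vx at 59 (size 8, align 1) → ends 67
  target at 67 (size 4, align 1) → ends 71
  hp at 71 (size 13, align 1) → ends 84
  state at 84 (size 1, align 1) → ends 85
  total 85 bytes, alignment 1
96 − 85 = 11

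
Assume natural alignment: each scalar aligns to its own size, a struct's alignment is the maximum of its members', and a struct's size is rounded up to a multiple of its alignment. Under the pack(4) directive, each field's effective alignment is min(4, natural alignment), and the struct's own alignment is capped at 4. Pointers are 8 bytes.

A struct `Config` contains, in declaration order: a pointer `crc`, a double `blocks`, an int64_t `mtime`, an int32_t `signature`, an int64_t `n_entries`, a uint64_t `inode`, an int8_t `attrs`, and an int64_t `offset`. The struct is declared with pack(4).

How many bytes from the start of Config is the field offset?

crc at 0 (size 8, align 4) → ends 8
blocks at 8 (size 8, align 4) → ends 16
mtime at 16 (size 8, align 4) → ends 24
signature at 24 (size 4, align 4) → ends 28
n_entries at 28 (size 8, align 4) → ends 36
inode at 36 (size 8, align 4) → ends 44
attrs at 44 (size 1, align 1) → ends 45
pad 3 to align 4 for offset
offset at 48 (size 8, align 4) → ends 56

48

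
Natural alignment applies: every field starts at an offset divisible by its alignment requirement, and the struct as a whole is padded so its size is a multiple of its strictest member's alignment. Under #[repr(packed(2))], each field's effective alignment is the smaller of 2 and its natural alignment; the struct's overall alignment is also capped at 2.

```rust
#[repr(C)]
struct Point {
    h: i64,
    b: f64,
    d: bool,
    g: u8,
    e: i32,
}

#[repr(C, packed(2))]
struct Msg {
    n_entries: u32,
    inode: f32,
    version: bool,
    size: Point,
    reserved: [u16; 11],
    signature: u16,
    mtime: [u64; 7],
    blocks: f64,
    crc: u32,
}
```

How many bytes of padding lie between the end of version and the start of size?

1

Point: h at 0 (size 8, align 8) → ends 8; b at 8 (size 8, align 8) → ends 16; d at 16 (size 1, align 1) → ends 17; g at 17 (size 1, align 1) → ends 18; pad 2 to align 4 for e; e at 20 (size 4, align 4) → ends 24; total 24 bytes, alignment 8
n_entries at 0 (size 4, align 2) → ends 4
inode at 4 (size 4, align 2) → ends 8
version at 8 (size 1, align 1) → ends 9
pad 1 to align 2 for size
size at 10 (size 24, align 2) → ends 34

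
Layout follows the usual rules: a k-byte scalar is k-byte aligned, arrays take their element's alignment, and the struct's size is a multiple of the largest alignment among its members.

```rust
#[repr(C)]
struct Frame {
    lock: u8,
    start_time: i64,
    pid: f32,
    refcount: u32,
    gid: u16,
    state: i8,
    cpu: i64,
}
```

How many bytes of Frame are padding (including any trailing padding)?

12

0..1  lock  (1B, 1-aligned)
1..8  -- padding (7B)
8..16  start_time  (8B, 8-aligned)
16..20  pid  (4B, 4-aligned)
20..24  refcount  (4B, 4-aligned)
24..26  gid  (2B, 2-aligned)
26..27  state  (1B, 1-aligned)
27..32  -- padding (5B)
32..40  cpu  (8B, 8-aligned)
sizeof = 40, alignof = 8
data bytes 28, size 40 → padding 12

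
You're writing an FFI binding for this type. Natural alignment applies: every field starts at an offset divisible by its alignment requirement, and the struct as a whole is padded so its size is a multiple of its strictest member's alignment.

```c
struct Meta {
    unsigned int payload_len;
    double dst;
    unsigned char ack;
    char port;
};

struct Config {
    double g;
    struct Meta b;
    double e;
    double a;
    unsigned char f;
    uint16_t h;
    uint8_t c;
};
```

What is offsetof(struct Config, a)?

40

Meta: 0..4  payload_len  (4B, 4-aligned); 4..8  -- padding (4B); 8..16  dst  (8B, 8-aligned); 16..17  ack  (1B, 1-aligned); 17..18  port  (1B, 1-aligned); 18..24  -- tail padding (6B); sizeof = 24, alignof = 8
0..8  g  (8B, 8-aligned)
8..32  b  (24B, 8-aligned)
32..40  e  (8B, 8-aligned)
40..48  a  (8B, 8-aligned)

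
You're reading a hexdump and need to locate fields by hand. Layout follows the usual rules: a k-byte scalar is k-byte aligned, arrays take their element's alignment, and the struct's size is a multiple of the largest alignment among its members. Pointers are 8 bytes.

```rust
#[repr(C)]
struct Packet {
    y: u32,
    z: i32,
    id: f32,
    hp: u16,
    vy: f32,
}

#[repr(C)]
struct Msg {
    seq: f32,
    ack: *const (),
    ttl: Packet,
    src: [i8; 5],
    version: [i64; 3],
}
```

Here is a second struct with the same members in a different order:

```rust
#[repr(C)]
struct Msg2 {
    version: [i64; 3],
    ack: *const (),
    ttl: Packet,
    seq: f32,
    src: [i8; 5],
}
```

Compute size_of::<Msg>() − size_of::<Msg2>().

8

Packet: @0: y [4B, align 4] → 4; @4: z [4B, align 4] → 8; @8: id [4B, align 4] → 12; @12: hp [2B, align 2] → 14; +2 pad (align 4); @16: vy [4B, align 4] → 20; size 20, align 4
@0: seq [4B, align 4] → 4
+4 pad (align 8)
@8: ack [8B, align 8] → 16
@16: ttl [20B, align 4] → 36
@36: src [5B, align 1] → 41
+7 pad (align 8)
@48: version [24B, align 8] → 72
size 72, align 8
— Msg2 —
@0: version [24B, align 8] → 24
@24: ack [8B, align 8] → 32
@32: ttl [20B, align 4] → 52
@52: seq [4B, align 4] → 56
@56: src [5B, align 1] → 61
+3 tail pad (align 8)
size 64, align 8
72 − 64 = 8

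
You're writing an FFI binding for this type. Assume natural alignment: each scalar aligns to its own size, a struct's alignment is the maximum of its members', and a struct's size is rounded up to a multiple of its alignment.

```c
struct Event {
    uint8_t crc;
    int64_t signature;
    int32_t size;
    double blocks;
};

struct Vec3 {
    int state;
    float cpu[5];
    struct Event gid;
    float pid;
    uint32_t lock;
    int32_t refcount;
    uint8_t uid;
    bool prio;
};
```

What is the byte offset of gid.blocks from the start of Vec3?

Event: crc at 0 (size 1, align 1) → ends 1; pad 7 to align 8 for signature; signature at 8 (size 8, align 8) → ends 16; size at 16 (size 4, align 4) → ends 20; pad 4 to align 8 for blocks; blocks at 24 (size 8, align 8) → ends 32; total 32 bytes, alignment 8
state at 0 (size 4, align 4) → ends 4
cpu at 4 (size 20, align 4) → ends 24
gid at 24 (size 32, align 8) → ends 56
within Event: blocks at 24
24 + 24 = 48

48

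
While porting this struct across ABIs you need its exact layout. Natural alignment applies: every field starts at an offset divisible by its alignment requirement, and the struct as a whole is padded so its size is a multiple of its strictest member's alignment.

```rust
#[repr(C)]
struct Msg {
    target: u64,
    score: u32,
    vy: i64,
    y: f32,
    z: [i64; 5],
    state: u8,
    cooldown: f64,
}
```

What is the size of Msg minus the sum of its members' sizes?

@0: target [8B, align 8] → 8
@8: score [4B, align 4] → 12
+4 pad (align 8)
@16: vy [8B, align 8] → 24
@24: y [4B, align 4] → 28
+4 pad (align 8)
@32: z [40B, align 8] → 72
@72: state [1B, align 1] → 73
+7 pad (align 8)
@80: cooldown [8B, align 8] → 88
size 88, align 8
data bytes 73, size 88 → padding 15

15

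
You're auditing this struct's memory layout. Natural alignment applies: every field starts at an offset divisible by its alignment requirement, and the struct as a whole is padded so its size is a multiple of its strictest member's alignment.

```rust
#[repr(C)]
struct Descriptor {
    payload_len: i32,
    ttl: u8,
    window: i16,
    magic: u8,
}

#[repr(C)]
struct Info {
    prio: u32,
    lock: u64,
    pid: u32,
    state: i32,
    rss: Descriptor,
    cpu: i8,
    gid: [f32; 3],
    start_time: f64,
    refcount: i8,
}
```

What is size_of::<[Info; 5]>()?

Descriptor: payload_len at 0 (size 4, align 4) → ends 4; ttl at 4 (size 1, align 1) → ends 5; pad 1 to align 2 for window; window at 6 (size 2, align 2) → ends 8; magic at 8 (size 1, align 1) → ends 9; tail pad 3 to reach multiple of 4; total 12 bytes, alignment 4
prio at 0 (size 4, align 4) → ends 4
pad 4 to align 8 for lock
lock at 8 (size 8, align 8) → ends 16
pid at 16 (size 4, align 4) → ends 20
state at 20 (size 4, align 4) → ends 24
rss at 24 (size 12, align 4) → ends 36
cpu at 36 (size 1, align 1) → ends 37
pad 3 to align 4 for gid
gid at 40 (size 12, align 4) → ends 52
pad 4 to align 8 for start_time
start_time at 56 (size 8, align 8) → ends 64
refcount at 64 (size 1, align 1) → ends 65
tail pad 7 to reach multiple of 8
total 72 bytes, alignment 8
array of 5: 5 × 72 = 360

360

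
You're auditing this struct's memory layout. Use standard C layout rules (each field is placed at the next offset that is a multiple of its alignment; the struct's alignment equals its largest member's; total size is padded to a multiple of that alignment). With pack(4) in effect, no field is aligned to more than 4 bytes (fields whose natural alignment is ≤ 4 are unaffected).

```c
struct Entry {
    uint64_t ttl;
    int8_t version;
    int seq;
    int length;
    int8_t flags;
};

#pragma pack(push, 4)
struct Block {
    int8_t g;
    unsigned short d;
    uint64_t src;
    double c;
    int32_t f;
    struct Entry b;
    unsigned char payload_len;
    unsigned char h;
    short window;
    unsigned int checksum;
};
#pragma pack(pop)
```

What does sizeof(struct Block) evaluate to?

Entry: @0: ttl [8B, align 8] → 8; @8: version [1B, align 1] → 9; +3 pad (align 4); @12: seq [4B, align 4] → 16; @16: length [4B, align 4] → 20; @20: flags [1B, align 1] → 21; +3 tail pad (align 8); size 24, align 8
@0: g [1B, align 1] → 1
+1 pad (align 2)
@2: d [2B, align 2] → 4
@4: src [8B, align 4] → 12
@12: c [8B, align 4] → 20
@20: f [4B, align 4] → 24
@24: b [24B, align 4] → 48
@48: payload_len [1B, align 1] → 49
@49: h [1B, align 1] → 50
@50: window [2B, align 2] → 52
@52: checksum [4B, align 4] → 56
size 56, align 4

56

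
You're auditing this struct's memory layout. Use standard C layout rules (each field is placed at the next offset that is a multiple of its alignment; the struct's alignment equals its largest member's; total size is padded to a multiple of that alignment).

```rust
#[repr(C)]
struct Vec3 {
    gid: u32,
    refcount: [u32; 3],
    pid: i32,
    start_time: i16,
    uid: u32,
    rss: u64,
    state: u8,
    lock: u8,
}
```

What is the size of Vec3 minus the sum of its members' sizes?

0..4  gid  (4B, 4-aligned)
4..16  refcount  (12B, 4-aligned)
16..20  pid  (4B, 4-aligned)
20..22  start_time  (2B, 2-aligned)
22..24  -- padding (2B)
24..28  uid  (4B, 4-aligned)
28..32  -- padding (4B)
32..40  rss  (8B, 8-aligned)
40..41  state  (1B, 1-aligned)
41..42  lock  (1B, 1-aligned)
42..48  -- tail padding (6B)
sizeof = 48, alignof = 8
data bytes 36, size 48 → padding 12

12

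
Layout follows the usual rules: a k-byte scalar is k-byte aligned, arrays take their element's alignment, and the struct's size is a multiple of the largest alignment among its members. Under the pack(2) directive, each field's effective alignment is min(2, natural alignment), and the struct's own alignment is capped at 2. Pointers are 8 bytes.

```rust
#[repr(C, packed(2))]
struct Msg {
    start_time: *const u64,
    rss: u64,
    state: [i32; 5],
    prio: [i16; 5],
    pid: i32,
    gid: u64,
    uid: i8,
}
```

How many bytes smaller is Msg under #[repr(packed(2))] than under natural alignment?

12

natural layout:
  start_time at 0 (size 8, align 8) → ends 8
  rss at 8 (size 8, align 8) → ends 16
  state at 16 (size 20, align 4) → ends 36
  prio at 36 (size 10, align 2) → ends 46
  pad 2 to align 4 for pid
  pid at 48 (size 4, align 4) → ends 52
  pad 4 to align 8 for gid
  gid at 56 (size 8, align 8) → ends 64
  uid at 64 (size 1, align 1) → ends 65
  tail pad 7 to reach multiple of 8
  total 72 bytes, alignment 8
packed(2) layout:
  start_time at 0 (size 8, align 2) → ends 8
  rss at 8 (size 8, align 2) → ends 16
  state at 16 (size 20, align 2) → ends 36
  prio at 36 (size 10, align 2) → ends 46
  pid at 46 (size 4, align 2) → ends 50
  gid at 50 (size 8, align 2) → ends 58
  uid at 58 (size 1, align 1) → ends 59
  tail pad 1 to reach multiple of 2
  total 60 bytes, alignment 2
72 − 60 = 12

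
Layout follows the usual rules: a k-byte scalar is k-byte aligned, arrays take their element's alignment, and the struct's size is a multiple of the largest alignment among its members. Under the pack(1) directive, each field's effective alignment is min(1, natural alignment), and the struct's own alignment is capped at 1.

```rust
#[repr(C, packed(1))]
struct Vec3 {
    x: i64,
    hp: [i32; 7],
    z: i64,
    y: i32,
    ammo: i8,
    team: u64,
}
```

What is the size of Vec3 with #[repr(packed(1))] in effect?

57

0..8  x  (8B, 1-aligned)
8..36  hp  (28B, 1-aligned)
36..44  z  (8B, 1-aligned)
44..48  y  (4B, 1-aligned)
48..49  ammo  (1B, 1-aligned)
49..57  team  (8B, 1-aligned)
sizeof = 57, alignof = 1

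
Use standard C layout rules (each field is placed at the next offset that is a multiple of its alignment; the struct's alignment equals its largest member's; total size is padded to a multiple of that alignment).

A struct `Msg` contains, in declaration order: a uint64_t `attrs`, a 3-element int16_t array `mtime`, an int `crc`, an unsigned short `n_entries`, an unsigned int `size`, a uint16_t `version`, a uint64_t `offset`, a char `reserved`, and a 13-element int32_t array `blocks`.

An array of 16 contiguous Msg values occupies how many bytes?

1536

0..8  attrs  (8B, 8-aligned)
8..14  mtime  (6B, 2-aligned)
14..16  -- padding (2B)
16..20  crc  (4B, 4-aligned)
20..22  n_entries  (2B, 2-aligned)
22..24  -- padding (2B)
24..28  size  (4B, 4-aligned)
28..30  version  (2B, 2-aligned)
30..32  -- padding (2B)
32..40  offset  (8B, 8-aligned)
40..41  reserved  (1B, 1-aligned)
41..44  -- padding (3B)
44..96  blocks  (52B, 4-aligned)
sizeof = 96, alignof = 8
array of 16: 16 × 96 = 1536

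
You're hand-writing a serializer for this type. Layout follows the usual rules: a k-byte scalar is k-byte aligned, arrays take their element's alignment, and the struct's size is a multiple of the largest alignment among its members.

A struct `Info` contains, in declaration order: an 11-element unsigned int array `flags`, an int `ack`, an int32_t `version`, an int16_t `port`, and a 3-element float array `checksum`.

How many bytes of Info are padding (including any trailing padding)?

2

0..44  flags  (44B, 4-aligned)
44..48  ack  (4B, 4-aligned)
48..52  version  (4B, 4-aligned)
52..54  port  (2B, 2-aligned)
54..56  -- padding (2B)
56..68  checksum  (12B, 4-aligned)
sizeof = 68, alignof = 4
data bytes 66, size 68 → padding 2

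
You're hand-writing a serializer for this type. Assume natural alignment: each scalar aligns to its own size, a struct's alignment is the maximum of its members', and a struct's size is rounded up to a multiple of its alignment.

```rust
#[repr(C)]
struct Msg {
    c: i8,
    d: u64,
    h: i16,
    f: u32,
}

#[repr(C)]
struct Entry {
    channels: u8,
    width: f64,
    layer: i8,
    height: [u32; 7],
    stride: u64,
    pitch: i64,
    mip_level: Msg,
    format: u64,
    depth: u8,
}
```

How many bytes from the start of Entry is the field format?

Msg: @0: c [1B, align 1] → 1; +7 pad (align 8); @8: d [8B, align 8] → 16; @16: h [2B, align 2] → 18; +2 pad (align 4); @20: f [4B, align 4] → 24; size 24, align 8
@0: channels [1B, align 1] → 1
+7 pad (align 8)
@8: width [8B, align 8] → 16
@16: layer [1B, align 1] → 17
+3 pad (align 4)
@20: height [28B, align 4] → 48
@48: stride [8B, align 8] → 56
@56: pitch [8B, align 8] → 64
@64: mip_level [24B, align 8] → 88
@88: format [8B, align 8] → 96

88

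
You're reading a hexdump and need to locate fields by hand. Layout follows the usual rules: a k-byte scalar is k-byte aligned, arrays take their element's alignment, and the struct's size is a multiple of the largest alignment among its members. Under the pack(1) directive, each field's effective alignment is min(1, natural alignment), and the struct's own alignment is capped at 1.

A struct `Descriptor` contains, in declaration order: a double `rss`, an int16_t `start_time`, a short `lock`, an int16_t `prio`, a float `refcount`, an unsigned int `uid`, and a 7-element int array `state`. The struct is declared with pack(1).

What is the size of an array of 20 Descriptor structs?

1000

rss at 0 (size 8, align 1) → ends 8
start_time at 8 (size 2, align 1) → ends 10
lock at 10 (size 2, align 1) → ends 12
prio at 12 (size 2, align 1) → ends 14
refcount at 14 (size 4, align 1) → ends 18
uid at 18 (size 4, align 1) → ends 22
state at 22 (size 28, align 1) → ends 50
total 50 bytes, alignment 1
array of 20: 20 × 50 = 1000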